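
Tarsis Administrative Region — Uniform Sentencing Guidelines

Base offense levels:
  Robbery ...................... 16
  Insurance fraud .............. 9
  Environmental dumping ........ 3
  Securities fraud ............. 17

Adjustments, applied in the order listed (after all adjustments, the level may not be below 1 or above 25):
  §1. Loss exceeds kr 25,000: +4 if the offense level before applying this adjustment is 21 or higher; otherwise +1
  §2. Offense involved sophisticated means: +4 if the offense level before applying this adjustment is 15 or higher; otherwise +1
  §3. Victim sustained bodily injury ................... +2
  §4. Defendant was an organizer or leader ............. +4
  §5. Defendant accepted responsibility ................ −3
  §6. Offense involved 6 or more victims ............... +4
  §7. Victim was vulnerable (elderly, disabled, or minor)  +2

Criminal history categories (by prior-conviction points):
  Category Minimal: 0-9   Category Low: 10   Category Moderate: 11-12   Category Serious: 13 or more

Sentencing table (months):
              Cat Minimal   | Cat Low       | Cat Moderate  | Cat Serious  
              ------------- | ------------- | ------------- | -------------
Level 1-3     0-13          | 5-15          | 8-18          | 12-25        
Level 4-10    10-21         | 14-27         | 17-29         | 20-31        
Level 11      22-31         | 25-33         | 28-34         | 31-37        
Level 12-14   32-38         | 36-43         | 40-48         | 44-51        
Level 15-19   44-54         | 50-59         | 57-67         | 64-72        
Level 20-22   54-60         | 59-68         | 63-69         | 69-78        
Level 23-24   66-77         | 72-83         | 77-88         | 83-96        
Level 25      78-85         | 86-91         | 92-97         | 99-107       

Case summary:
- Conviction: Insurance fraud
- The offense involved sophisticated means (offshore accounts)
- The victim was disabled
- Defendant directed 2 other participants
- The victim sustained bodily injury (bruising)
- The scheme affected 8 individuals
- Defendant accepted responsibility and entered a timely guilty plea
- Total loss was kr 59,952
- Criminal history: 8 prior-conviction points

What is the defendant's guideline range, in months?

54-60 months

Base offense level for insurance fraud: 9.
§1 applies (level before this adjustment is 9 < 21, so +1): 9 + 1 = 10.
§2 applies (level before this adjustment is 10 < 15, so +1): 10 + 1 = 11.
§3 applies: 11 + 2 = 13.
§4 applies: 13 + 4 = 17.
§5 applies: 17 − 3 = 14.
§6 applies: 14 + 4 = 18.
§7 applies: 18 + 2 = 20.
Final offense level: 20.
Criminal history: 8 prior points → Category Minimal (0-9).
Level 20 falls in the 20-22 band.
Grid: Level 20-22 × Category Minimal = 54-60 months.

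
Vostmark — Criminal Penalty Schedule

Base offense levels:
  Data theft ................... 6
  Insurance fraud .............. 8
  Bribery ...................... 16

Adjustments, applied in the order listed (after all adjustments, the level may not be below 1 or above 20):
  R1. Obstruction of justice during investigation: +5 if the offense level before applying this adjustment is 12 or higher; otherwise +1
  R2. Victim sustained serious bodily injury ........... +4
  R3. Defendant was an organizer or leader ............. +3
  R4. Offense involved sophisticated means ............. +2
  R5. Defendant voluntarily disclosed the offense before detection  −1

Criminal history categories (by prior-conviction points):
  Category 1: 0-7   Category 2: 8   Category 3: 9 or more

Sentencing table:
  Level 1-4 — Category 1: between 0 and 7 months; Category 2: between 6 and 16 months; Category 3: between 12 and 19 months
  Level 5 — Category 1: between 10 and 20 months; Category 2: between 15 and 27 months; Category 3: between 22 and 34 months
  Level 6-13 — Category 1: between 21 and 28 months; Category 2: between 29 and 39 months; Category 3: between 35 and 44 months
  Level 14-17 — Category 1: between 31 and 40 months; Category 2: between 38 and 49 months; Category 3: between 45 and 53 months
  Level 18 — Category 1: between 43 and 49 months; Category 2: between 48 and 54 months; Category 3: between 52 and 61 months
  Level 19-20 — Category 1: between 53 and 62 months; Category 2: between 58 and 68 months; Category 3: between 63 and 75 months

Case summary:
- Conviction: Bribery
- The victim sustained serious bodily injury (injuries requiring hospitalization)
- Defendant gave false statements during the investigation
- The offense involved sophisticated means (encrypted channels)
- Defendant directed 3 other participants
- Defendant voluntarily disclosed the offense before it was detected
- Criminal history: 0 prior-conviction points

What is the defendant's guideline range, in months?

53-62 months

Base offense level for bribery: 16.
R1 applies (level before this adjustment is 16 ≥ 12, so +5): 16 + 5 = 21.
R2 applies: 21 + 4 = 25.
R3 applies: 25 + 3 = 28.
R4 applies: 28 + 2 = 30.
R5 applies: 30 − 1 = 29.
Level 29 exceeds the maximum of 20; capped at 20.
Final offense level: 20.
Criminal history: 0 prior points → Category 1 (0-7).
Level 20 falls in the 19-20 band.
Grid: Level 19-20 × Category 1 = 53-62 months.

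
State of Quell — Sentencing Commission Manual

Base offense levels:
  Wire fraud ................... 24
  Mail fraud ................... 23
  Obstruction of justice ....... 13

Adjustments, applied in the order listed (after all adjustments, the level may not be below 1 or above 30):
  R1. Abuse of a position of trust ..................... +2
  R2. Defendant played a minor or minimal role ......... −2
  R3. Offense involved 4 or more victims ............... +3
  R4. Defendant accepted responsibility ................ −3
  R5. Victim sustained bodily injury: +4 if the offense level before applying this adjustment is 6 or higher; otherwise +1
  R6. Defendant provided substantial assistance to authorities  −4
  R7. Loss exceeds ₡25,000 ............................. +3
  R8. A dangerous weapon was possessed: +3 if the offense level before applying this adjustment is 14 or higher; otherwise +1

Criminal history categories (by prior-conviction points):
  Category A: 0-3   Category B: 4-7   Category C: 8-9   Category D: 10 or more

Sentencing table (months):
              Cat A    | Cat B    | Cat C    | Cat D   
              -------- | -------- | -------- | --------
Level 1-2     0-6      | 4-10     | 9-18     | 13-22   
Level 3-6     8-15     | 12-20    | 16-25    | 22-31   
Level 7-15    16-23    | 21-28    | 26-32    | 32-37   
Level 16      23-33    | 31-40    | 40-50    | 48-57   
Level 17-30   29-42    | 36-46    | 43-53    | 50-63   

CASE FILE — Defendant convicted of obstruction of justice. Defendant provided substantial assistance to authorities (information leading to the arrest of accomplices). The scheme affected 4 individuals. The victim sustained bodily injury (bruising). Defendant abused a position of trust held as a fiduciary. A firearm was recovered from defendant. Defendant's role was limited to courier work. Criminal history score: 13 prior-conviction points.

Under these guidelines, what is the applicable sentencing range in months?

Base offense level for obstruction of justice: 13.
R1 applies: 13 + 2 = 15.
R2 applies: 15 − 2 = 13.
R3 applies: 13 + 3 = 16.
R5 applies (level before this adjustment is 16 ≥ 6, so +4): 16 + 4 = 20.
R6 applies: 20 − 4 = 16.
R7 does not apply.
R8 applies (level before this adjustment is 16 ≥ 14, so +3): 16 + 3 = 19.
Final offense level: 19.
Criminal history: 13 prior points → Category D (10+).
Level 19 falls in the 17-30 band.
Grid: Level 17-30 × Category D = 50-63 months.

50-63 months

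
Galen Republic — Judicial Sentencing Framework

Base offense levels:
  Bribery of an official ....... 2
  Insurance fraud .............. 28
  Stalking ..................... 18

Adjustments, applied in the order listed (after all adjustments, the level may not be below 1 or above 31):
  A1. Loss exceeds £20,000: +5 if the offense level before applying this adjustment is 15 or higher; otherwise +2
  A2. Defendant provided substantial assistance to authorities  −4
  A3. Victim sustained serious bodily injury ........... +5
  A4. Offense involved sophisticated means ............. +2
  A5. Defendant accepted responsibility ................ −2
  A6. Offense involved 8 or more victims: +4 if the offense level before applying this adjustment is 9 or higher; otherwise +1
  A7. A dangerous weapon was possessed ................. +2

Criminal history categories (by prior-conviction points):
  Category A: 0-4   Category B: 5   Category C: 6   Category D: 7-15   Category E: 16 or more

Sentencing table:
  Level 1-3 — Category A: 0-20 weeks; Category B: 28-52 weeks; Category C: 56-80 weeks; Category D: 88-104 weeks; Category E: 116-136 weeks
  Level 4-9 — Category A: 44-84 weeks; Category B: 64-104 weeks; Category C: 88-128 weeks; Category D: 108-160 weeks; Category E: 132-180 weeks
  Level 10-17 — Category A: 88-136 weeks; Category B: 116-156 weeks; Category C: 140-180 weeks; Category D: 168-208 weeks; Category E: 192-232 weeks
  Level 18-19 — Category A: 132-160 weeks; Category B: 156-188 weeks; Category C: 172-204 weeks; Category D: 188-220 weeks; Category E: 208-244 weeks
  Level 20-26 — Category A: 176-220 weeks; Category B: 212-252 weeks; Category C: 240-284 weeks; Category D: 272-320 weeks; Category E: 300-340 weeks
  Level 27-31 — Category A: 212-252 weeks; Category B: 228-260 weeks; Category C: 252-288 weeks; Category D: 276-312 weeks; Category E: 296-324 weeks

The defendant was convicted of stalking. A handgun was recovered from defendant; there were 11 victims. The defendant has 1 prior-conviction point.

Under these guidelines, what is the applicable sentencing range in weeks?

Base offense level for stalking: 18.
A1 does not apply.
A2 does not apply.
A3 does not apply.
A6 applies (level before this adjustment is 18 ≥ 9, so +4): 18 + 4 = 22.
A7 applies: 22 + 2 = 24.
Final offense level: 24.
Criminal history: 1 prior point → Category A (0-4).
Level 24 falls in the 20-26 band.
Grid: Level 20-26 × Category A = 176-220 weeks.

176-220 weeks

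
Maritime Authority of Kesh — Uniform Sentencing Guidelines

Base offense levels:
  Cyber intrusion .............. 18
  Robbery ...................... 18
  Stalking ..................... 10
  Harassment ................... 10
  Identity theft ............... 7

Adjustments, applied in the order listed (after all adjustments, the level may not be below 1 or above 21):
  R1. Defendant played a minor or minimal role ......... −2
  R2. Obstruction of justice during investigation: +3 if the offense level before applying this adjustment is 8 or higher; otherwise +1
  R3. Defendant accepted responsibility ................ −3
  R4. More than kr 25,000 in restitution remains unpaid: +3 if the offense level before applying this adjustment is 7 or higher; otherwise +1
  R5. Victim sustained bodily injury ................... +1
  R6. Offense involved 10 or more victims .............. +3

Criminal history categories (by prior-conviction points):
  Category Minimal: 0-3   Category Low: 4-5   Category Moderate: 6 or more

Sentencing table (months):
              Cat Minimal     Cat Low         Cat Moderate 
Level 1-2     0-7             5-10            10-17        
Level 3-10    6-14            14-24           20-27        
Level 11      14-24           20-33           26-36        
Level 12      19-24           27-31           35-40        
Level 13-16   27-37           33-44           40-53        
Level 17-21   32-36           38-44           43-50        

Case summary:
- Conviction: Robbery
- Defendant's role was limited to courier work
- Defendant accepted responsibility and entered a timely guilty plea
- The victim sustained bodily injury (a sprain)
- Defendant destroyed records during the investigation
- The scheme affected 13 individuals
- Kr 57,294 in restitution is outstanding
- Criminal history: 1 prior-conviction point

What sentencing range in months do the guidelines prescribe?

Base offense level for robbery: 18.
R1 applies: 18 − 2 = 16.
R2 applies (level before this adjustment is 16 ≥ 8, so +3): 16 + 3 = 19.
R3 applies: 19 − 3 = 16.
R4 applies (level before this adjustment is 16 ≥ 7, so +3): 16 + 3 = 19.
R5 applies: 19 + 1 = 20.
R6 applies: 20 + 3 = 23.
Level 23 exceeds the maximum of 21; capped at 21.
Final offense level: 21.
Criminal history: 1 prior point → Category Minimal (0-3).
Level 21 falls in the 17-21 band.
Grid: Level 17-21 × Category Minimal = 32-36 months.

32-36 months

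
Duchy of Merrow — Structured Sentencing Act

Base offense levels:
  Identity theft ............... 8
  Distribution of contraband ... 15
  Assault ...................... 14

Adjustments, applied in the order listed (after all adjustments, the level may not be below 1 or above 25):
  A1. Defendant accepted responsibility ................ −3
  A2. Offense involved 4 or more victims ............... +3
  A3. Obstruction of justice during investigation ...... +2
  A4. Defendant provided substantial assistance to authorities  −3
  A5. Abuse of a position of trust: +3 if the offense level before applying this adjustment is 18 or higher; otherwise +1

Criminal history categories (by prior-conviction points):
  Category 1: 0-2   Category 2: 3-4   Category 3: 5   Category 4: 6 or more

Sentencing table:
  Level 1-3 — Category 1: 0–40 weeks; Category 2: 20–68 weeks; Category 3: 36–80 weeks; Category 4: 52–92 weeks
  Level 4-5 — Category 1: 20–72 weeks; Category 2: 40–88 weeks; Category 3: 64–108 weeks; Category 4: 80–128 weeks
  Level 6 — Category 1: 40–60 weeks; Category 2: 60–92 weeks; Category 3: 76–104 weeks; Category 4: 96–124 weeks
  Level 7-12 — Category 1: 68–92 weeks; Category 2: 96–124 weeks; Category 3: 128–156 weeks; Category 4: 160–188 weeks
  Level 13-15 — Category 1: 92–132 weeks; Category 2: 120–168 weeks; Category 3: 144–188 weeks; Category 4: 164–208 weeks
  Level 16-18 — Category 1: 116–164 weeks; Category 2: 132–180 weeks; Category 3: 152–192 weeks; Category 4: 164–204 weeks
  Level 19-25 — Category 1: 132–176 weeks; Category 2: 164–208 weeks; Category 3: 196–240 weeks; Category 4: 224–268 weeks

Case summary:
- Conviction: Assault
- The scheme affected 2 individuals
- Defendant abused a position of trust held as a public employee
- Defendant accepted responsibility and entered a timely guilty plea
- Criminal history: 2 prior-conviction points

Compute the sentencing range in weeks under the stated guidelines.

68-92 weeks

Base offense level for assault: 14.
A1 applies: 14 − 3 = 11.
A4 does not apply.
A5 applies (level before this adjustment is 11 < 18, so +1): 11 + 1 = 12.
Final offense level: 12.
Criminal history: 2 prior points → Category 1 (0-2).
Level 12 falls in the 7-12 band.
Grid: Level 7-12 × Category 1 = 68-92 weeks.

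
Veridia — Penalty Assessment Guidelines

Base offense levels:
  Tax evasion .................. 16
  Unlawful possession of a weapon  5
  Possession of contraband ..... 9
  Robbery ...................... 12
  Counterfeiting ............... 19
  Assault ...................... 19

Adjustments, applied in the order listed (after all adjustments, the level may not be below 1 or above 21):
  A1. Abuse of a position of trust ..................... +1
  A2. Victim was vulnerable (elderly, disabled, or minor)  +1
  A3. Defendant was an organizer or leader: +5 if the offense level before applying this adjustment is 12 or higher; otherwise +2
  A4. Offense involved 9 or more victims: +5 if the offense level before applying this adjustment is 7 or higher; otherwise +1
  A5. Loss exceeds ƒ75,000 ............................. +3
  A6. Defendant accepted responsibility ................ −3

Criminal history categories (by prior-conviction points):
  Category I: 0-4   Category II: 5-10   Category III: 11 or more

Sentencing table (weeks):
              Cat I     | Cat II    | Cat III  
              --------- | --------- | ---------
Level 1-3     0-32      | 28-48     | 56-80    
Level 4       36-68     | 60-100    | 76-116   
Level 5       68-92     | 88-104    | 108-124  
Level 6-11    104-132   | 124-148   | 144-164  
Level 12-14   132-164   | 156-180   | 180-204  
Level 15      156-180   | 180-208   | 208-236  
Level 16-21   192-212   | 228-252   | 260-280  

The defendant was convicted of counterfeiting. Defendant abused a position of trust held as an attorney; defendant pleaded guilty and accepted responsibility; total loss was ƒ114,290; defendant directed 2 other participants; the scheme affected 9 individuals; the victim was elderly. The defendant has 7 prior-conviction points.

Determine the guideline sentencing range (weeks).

228-252 weeks

Base offense level for counterfeiting: 19.
A1 applies: 19 + 1 = 20.
A2 applies: 20 + 1 = 21.
A3 applies (level before this adjustment is 21 ≥ 12, so +5): 21 + 5 = 26.
A4 applies (level before this adjustment is 26 ≥ 7, so +5): 26 + 5 = 31.
A5 applies: 31 + 3 = 34.
A6 applies: 34 − 3 = 31.
Level 31 exceeds the maximum of 21; capped at 21.
Final offense level: 21.
Criminal history: 7 prior points → Category II (5-10).
Level 21 falls in the 16-21 band.
Grid: Level 16-21 × Category II = 228-252 weeks.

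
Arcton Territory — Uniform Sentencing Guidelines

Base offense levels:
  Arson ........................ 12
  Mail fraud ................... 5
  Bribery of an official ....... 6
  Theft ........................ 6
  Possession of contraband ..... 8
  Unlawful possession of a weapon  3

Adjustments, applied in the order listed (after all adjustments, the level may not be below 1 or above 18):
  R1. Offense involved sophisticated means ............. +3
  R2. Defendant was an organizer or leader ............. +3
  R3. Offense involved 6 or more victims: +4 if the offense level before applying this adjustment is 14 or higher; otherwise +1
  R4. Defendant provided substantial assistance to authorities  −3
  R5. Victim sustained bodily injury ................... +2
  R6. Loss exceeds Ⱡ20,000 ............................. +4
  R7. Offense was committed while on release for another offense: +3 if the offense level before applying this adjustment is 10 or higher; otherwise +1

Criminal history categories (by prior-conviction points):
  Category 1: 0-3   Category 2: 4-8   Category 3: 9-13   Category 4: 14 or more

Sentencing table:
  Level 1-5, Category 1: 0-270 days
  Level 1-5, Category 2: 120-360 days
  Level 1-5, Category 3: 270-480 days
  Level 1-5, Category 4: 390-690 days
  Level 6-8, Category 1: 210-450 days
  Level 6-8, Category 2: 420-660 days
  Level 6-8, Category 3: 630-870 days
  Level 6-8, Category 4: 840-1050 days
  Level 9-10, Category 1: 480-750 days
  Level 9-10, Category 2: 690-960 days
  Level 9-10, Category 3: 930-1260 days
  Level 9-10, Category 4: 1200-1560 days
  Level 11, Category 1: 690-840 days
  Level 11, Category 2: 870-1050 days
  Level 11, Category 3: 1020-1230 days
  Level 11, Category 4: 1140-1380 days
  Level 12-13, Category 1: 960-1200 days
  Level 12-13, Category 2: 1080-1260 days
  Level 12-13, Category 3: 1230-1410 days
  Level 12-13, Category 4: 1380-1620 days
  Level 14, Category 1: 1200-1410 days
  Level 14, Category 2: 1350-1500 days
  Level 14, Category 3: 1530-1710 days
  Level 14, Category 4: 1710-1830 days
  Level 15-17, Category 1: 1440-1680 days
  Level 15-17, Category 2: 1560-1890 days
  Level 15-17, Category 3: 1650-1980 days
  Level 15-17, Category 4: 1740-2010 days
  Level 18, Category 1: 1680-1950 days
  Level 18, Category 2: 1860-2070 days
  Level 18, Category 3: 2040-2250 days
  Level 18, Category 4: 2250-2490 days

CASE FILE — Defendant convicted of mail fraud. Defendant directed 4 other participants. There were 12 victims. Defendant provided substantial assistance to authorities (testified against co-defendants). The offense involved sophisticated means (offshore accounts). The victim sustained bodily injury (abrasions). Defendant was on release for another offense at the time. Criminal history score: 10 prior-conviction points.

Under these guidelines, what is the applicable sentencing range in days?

Base offense level for mail fraud: 5.
R1 applies: 5 + 3 = 8.
R2 applies: 8 + 3 = 11.
R3 applies (level before this adjustment is 11 < 14, so +1): 11 + 1 = 12.
R4 applies: 12 − 3 = 9.
R5 applies: 9 + 2 = 11.
R7 applies (level before this adjustment is 11 ≥ 10, so +3): 11 + 3 = 14.
Final offense level: 14.
Criminal history: 10 prior points → Category 3 (9-13).
Level 14 falls in the 14 band.
Grid: Level 14 × Category 3 = 1530-1710 days.

1530-1710 days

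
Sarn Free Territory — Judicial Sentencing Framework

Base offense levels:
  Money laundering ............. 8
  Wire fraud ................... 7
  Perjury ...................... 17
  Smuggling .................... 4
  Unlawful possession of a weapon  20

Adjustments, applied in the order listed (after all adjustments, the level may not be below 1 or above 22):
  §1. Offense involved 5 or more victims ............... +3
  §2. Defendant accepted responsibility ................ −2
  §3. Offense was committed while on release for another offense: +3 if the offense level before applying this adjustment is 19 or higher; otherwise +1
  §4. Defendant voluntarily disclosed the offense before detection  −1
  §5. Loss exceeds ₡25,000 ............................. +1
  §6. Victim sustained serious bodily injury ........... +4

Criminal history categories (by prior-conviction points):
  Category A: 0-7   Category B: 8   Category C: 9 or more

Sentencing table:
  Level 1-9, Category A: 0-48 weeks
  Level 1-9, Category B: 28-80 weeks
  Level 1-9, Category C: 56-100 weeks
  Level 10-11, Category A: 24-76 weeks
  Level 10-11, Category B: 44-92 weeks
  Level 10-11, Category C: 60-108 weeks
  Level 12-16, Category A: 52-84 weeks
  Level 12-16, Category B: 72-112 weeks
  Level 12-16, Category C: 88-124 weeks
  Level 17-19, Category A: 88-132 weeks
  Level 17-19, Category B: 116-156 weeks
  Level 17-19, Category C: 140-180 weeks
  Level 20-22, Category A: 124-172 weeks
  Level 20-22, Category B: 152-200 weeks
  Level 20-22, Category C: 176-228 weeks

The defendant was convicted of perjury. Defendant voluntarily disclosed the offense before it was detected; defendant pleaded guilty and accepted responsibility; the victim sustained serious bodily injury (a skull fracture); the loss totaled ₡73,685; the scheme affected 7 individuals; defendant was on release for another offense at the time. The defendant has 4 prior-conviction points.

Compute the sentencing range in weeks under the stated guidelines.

Base offense level for perjury: 17.
§1 applies: 17 + 3 = 20.
§2 applies: 20 − 2 = 18.
§3 applies (level before this adjustment is 18 < 19, so +1): 18 + 1 = 19.
§4 applies: 19 − 1 = 18.
§5 applies: 18 + 1 = 19.
§6 applies: 19 + 4 = 23.
Level 23 exceeds the maximum of 22; capped at 22.
Final offense level: 22.
Criminal history: 4 prior points → Category A (0-7).
Level 22 falls in the 20-22 band.
Grid: Level 20-22 × Category A = 124-172 weeks.

124-172 weeks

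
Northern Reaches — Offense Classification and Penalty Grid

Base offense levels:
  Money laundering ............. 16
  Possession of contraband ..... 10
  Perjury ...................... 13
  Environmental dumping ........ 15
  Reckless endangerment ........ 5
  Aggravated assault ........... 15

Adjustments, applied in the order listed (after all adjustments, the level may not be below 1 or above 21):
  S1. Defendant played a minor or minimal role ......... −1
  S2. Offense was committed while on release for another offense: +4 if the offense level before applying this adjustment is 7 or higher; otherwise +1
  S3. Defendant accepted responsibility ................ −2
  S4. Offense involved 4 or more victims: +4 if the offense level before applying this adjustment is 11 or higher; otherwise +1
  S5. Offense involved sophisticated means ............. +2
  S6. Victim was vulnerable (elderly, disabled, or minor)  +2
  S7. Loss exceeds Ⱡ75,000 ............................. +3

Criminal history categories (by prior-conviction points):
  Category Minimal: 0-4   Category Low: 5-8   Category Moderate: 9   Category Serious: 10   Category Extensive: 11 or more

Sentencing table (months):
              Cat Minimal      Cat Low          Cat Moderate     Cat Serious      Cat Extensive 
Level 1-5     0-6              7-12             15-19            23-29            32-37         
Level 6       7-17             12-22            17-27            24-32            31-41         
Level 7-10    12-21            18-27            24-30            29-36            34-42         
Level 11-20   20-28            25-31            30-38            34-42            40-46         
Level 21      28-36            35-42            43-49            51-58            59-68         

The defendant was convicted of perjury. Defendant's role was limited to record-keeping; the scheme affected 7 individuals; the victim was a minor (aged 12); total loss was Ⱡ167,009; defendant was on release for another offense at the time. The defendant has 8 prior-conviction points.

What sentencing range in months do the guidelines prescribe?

35-42 months

Base offense level for perjury: 13.
S1 applies: 13 − 1 = 12.
S2 applies (level before this adjustment is 12 ≥ 7, so +4): 12 + 4 = 16.
S4 applies (level before this adjustment is 16 ≥ 11, so +4): 16 + 4 = 20.
S6 applies: 20 + 2 = 22.
S7 applies: 22 + 3 = 25.
Level 25 exceeds the maximum of 21; capped at 21.
Final offense level: 21.
Criminal history: 8 prior points → Category Low (5-8).
Level 21 falls in the 21 band.
Grid: Level 21 × Category Low = 35-42 months.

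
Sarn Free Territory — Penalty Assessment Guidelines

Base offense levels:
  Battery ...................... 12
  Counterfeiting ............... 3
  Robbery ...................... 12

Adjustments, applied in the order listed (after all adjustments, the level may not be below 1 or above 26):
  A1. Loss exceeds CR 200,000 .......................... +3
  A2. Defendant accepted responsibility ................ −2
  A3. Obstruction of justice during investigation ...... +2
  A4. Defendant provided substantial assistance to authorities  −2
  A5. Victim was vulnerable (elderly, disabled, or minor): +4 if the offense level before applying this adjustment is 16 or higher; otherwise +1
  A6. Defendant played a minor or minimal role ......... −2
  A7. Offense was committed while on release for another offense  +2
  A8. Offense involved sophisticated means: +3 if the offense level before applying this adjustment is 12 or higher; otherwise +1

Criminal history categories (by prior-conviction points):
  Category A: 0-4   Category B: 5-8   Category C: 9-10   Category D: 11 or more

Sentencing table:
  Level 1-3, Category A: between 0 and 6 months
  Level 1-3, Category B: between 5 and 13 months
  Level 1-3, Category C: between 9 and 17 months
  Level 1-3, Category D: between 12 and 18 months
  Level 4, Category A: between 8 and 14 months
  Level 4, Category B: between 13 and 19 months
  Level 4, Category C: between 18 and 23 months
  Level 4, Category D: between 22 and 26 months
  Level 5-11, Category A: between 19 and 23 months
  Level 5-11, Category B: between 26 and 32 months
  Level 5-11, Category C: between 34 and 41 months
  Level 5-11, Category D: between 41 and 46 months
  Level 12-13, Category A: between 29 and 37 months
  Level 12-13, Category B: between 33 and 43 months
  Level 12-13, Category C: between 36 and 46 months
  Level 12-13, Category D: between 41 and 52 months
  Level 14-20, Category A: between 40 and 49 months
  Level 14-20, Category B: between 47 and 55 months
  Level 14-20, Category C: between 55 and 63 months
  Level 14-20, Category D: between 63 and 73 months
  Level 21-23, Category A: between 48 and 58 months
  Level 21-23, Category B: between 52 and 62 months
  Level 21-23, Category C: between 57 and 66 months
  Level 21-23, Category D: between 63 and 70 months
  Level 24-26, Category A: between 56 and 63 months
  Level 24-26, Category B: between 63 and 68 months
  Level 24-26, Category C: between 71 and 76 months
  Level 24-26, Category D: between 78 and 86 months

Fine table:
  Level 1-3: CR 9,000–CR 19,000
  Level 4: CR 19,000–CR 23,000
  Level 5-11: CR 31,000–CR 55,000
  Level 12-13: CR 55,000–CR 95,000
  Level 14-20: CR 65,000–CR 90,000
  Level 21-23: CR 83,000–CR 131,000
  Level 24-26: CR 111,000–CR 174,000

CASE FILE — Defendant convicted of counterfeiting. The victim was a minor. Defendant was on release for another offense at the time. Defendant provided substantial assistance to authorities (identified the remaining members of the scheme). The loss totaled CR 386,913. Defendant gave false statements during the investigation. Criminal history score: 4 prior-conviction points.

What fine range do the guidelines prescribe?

Base offense level for counterfeiting: 3.
A1 applies: 3 + 3 = 6.
A3 applies: 6 + 2 = 8.
A4 applies: 8 − 2 = 6.
A5 applies (level before this adjustment is 6 < 16, so +1): 6 + 1 = 7.
A6 does not apply.
A7 applies: 7 + 2 = 9.
A8 does not apply.
Final offense level: 9.
Level 9 falls in the 5-11 band.
Fine table: Level 5-11 → CR 31,000–CR 55,000.

CR 31,000–CR 55,000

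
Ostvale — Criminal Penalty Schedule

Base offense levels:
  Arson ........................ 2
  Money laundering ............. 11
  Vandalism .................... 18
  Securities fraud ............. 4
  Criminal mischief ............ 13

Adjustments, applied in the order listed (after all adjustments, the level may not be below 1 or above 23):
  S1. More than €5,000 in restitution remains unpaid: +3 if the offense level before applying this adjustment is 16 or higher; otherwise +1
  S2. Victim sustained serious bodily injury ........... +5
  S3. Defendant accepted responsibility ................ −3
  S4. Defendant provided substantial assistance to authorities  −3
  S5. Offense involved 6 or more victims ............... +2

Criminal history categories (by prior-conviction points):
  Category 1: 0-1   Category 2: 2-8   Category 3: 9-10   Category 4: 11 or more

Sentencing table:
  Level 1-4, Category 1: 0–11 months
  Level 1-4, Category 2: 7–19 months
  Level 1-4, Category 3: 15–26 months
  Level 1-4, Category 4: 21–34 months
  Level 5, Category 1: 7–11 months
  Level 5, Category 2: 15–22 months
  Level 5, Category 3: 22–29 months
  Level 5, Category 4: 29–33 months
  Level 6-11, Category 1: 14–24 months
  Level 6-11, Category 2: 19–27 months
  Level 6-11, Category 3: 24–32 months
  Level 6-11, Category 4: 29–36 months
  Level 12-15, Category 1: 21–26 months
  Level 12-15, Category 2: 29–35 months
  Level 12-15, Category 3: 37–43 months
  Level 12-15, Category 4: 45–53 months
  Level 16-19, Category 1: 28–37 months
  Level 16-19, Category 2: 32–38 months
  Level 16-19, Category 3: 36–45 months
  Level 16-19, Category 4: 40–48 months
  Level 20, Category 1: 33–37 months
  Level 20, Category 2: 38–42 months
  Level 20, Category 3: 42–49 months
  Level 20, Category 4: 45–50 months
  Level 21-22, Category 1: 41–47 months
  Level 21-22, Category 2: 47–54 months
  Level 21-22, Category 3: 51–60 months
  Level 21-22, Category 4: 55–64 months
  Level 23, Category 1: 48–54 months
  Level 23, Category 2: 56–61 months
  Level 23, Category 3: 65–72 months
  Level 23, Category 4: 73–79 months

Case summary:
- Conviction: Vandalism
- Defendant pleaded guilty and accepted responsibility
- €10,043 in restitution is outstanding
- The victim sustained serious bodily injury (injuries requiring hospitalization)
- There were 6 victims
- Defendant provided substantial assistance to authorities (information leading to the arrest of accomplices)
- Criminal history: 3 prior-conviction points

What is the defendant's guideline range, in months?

Base offense level for vandalism: 18.
S1 applies (level before this adjustment is 18 ≥ 16, so +3): 18 + 3 = 21.
S2 applies: 21 + 5 = 26.
S3 applies: 26 − 3 = 23.
S4 applies: 23 − 3 = 20.
S5 applies: 20 + 2 = 22.
Final offense level: 22.
Criminal history: 3 prior points → Category 2 (2-8).
Level 22 falls in the 21-22 band.
Grid: Level 21-22 × Category 2 = 47-54 months.

47-54 months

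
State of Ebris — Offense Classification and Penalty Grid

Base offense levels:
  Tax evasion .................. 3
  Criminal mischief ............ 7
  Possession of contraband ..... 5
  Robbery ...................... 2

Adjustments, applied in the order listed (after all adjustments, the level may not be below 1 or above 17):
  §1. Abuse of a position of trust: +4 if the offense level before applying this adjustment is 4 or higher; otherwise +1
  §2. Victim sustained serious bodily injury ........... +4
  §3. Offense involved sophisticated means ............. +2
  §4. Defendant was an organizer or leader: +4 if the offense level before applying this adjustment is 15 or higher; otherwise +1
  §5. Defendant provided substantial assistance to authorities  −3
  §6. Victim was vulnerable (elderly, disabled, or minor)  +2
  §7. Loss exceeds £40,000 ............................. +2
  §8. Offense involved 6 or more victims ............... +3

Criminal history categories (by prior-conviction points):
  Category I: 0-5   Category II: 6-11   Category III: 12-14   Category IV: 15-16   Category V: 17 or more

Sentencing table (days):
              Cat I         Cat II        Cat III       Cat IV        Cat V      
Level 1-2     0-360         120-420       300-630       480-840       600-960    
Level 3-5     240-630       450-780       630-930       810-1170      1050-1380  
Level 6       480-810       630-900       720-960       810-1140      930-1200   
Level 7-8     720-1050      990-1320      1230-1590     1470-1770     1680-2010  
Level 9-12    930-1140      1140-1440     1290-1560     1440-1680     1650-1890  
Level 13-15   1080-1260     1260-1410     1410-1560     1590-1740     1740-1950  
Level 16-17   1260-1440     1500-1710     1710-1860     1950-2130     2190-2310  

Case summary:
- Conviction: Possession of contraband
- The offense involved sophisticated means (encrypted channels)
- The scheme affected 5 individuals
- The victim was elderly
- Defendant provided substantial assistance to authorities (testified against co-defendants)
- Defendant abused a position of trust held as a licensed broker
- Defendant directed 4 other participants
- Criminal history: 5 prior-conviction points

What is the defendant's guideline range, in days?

Base offense level for possession of contraband: 5.
§1 applies (level before this adjustment is 5 ≥ 4, so +4): 5 + 4 = 9.
§2 does not apply.
§3 applies: 9 + 2 = 11.
§4 applies (level before this adjustment is 11 < 15, so +1): 11 + 1 = 12.
§5 applies: 12 − 3 = 9.
§6 applies: 9 + 2 = 11.
§8 does not apply.
Final offense level: 11.
Criminal history: 5 prior points → Category I (0-5).
Level 11 falls in the 9-12 band.
Grid: Level 9-12 × Category I = 930-1140 days.

930-1140 days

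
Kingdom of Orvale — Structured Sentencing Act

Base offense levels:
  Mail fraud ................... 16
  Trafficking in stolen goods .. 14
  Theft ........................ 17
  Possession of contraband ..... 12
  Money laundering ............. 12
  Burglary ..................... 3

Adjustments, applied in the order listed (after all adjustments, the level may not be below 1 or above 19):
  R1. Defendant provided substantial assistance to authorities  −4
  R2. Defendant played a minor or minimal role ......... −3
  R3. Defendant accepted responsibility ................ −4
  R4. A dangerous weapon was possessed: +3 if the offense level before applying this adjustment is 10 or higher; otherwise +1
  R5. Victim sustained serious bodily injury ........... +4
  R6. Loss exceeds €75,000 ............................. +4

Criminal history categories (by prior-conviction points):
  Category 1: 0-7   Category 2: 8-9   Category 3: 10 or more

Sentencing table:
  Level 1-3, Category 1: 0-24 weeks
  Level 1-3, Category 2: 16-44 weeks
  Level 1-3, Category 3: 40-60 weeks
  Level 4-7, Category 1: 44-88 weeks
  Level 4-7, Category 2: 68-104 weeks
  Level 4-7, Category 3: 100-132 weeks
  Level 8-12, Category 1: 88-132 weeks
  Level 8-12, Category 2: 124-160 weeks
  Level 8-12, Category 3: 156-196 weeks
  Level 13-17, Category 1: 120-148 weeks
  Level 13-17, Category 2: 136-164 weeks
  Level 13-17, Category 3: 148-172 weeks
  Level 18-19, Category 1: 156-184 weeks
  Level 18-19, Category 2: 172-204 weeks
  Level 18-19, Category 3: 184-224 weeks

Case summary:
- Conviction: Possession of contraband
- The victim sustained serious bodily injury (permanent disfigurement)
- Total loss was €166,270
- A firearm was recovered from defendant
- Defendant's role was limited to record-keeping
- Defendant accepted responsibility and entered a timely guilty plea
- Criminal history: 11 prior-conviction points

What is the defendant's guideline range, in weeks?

148-172 weeks

Base offense level for possession of contraband: 12.
R2 applies: 12 − 3 = 9.
R3 applies: 9 − 4 = 5.
R4 applies (level before this adjustment is 5 < 10, so +1): 5 + 1 = 6.
R5 applies: 6 + 4 = 10.
R6 applies: 10 + 4 = 14.
Final offense level: 14.
Criminal history: 11 prior points → Category 3 (10+).
Level 14 falls in the 13-17 band.
Grid: Level 13-17 × Category 3 = 148-172 weeks.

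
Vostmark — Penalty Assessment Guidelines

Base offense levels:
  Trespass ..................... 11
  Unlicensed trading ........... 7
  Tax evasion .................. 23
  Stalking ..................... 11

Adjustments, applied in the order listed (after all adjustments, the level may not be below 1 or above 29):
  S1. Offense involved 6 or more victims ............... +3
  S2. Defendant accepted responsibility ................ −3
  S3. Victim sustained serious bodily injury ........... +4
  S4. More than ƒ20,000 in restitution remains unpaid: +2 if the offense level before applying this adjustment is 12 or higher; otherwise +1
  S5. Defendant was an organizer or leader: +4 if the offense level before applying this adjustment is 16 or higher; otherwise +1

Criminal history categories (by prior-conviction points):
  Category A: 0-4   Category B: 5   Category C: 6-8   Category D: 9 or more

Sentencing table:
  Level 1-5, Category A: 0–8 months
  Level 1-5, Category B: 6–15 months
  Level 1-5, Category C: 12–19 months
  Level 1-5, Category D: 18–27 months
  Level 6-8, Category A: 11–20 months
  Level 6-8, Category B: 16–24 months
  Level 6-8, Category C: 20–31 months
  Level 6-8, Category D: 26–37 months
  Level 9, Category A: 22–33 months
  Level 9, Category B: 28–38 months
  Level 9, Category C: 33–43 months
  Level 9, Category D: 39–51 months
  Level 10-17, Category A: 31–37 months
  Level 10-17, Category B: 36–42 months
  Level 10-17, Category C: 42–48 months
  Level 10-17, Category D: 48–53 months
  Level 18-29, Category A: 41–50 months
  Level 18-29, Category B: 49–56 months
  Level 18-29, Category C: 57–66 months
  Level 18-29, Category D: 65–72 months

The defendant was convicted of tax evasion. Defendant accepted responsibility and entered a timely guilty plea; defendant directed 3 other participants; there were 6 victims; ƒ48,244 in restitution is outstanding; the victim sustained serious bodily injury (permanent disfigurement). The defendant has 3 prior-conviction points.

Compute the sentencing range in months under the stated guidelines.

41-50 months

Base offense level for tax evasion: 23.
S1 applies: 23 + 3 = 26.
S2 applies: 26 − 3 = 23.
S3 applies: 23 + 4 = 27.
S4 applies (level before this adjustment is 27 ≥ 12, so +2): 27 + 2 = 29.
S5 applies (level before this adjustment is 29 ≥ 16, so +4): 29 + 4 = 33.
Level 33 exceeds the maximum of 29; capped at 29.
Final offense level: 29.
Criminal history: 3 prior points → Category A (0-4).
Level 29 falls in the 18-29 band.
Grid: Level 18-29 × Category A = 41-50 months.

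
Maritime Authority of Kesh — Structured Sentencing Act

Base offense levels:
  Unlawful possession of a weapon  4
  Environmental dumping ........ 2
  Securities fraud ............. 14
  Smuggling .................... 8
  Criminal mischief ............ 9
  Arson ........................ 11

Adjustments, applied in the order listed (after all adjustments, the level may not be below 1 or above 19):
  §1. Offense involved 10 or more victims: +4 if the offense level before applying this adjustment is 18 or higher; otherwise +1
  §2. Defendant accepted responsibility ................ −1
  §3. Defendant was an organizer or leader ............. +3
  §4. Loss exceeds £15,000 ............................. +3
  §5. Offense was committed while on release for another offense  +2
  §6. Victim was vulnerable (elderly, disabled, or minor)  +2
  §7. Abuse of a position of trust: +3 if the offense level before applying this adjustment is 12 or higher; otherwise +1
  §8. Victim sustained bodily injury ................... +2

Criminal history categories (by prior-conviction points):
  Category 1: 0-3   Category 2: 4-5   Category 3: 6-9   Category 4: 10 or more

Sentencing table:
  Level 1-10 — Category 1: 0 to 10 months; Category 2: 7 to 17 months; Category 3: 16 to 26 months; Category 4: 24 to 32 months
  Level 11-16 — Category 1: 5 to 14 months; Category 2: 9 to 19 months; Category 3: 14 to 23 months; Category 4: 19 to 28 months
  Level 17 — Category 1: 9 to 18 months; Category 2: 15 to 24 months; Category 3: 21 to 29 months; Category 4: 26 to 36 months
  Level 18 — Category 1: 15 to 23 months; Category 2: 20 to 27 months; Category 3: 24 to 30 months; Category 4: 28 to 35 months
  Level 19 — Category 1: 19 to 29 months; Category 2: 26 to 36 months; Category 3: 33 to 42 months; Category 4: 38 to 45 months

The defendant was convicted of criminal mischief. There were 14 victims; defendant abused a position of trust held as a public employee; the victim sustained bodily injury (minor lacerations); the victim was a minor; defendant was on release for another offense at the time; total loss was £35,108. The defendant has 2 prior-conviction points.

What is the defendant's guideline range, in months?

Base offense level for criminal mischief: 9.
§1 applies (level before this adjustment is 9 < 18, so +1): 9 + 1 = 10.
§2 does not apply.
§3 does not apply.
§4 applies: 10 + 3 = 13.
§5 applies: 13 + 2 = 15.
§6 applies: 15 + 2 = 17.
§7 applies (level before this adjustment is 17 ≥ 12, so +3): 17 + 3 = 20.
§8 applies: 20 + 2 = 22.
Level 22 exceeds the maximum of 19; capped at 19.
Final offense level: 19.
Criminal history: 2 prior points → Category 1 (0-3).
Level 19 falls in the 19 band.
Grid: Level 19 × Category 1 = 19-29 months.

19-29 months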